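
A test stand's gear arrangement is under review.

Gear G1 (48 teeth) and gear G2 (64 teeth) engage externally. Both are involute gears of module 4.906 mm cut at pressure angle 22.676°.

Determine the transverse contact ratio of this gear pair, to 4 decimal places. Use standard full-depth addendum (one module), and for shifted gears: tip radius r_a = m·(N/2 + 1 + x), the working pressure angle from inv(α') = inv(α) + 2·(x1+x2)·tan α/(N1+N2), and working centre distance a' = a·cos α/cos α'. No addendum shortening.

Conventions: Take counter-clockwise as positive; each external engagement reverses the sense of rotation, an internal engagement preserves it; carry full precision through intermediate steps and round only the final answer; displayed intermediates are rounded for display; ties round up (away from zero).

class = single-mesh tooth geometry [involute pair 48T × 64T, m = 4.906]
base radii: r_b1 = 108.642348, r_b2 = 144.856464
tip radii: r_a1 = 122.650000, r_a2 = 161.898000
no profile shift: α' = α, a' = a
action lengths: √(r_a1²−r_b1²) = 56.919791, √(r_a2²−r_b2²) = 72.301916
base pitch p_b = π·m·cos α = 14.221250
CR = (56.919791 + 72.301916 − 274.736000·sin 22.67600°)/14.221250 = 1.638787
contact ratio ≈ 1.6388

1.6388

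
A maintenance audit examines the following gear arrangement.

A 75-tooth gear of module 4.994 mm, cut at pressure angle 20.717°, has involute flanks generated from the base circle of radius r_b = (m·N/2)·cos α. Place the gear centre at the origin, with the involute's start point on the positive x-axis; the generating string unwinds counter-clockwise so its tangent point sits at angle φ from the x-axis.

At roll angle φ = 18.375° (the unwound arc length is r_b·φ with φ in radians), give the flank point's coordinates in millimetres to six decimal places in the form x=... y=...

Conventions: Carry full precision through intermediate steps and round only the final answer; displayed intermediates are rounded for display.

x=183.943330 y=1.906200

recognized (one wheel, involute flank): single-mesh tooth geometry, m = 4.994, N = 75
pitch radius r_p = m·N/2 = 4.994·75/2 = 187.275000
base radius r_b = r_p·cos α = 187.275000·cos 20.717° = 175.165632
roll angle φ = 18.375° = 0.32070425 rad
x = r_b·(cos φ + φ·sin φ) = 183.943330
y = r_b·(sin φ − φ·cos φ) = 1.906200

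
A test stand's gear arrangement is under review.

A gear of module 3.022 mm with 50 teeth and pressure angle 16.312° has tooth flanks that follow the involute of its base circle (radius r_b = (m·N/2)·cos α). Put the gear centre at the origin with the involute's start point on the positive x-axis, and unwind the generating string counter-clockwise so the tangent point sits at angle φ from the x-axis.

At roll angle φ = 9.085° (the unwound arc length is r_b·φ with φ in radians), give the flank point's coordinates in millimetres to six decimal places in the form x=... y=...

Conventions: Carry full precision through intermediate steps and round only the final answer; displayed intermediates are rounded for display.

x=73.414645 y=0.096113

class = single-mesh tooth geometry [base-circle involute, m = 3.022, 50T]
pitch radius r_p = m·N/2 = 3.022·50/2 = 75.550000
base radius r_b = r_p·cos α = 75.550000·cos 16.312° = 72.508847
roll angle φ = 9.085° = 0.15856316 rad
x = r_b·(cos φ + φ·sin φ) = 73.414645
y = r_b·(sin φ − φ·cos φ) = 0.096113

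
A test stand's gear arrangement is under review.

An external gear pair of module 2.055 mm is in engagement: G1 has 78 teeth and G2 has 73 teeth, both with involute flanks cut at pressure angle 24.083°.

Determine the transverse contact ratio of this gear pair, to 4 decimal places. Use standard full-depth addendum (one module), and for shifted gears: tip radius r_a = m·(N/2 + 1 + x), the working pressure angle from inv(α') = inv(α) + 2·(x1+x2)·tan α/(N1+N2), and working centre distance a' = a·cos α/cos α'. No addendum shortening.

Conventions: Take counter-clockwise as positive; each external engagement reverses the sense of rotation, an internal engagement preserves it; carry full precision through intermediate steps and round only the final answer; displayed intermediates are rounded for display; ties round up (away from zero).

1.6106

single-mesh involute tooth geometry (78T engaging 73T at module 2.055)
base radii: r_b1 = 73.168802, r_b2 = 68.478494
tip radii: r_a1 = 82.200000, r_a2 = 77.062500
no profile shift: α' = α, a' = a
action lengths: √(r_a1²−r_b1²) = 37.458863, √(r_a2²−r_b2²) = 35.345789
base pitch p_b = π·m·cos α = 5.894015
CR = (37.458863 + 35.345789 − 155.152500·sin 24.08300°)/5.894015 = 1.610648
contact ratio ≈ 1.6106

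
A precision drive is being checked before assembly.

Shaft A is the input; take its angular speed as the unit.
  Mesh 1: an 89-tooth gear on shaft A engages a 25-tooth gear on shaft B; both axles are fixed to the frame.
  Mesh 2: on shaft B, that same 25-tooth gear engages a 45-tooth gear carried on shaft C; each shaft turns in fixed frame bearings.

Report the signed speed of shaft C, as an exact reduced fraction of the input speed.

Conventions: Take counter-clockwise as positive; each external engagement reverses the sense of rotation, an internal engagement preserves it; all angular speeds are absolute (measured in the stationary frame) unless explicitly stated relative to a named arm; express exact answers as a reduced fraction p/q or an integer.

89/45

2-mesh fixed-axis compound train (all bearings frame-fixed)
mesh 1 [89T→25T]: |ω|/ω_in = 1×89/25 = 89/25, sense flips to −
mesh 2 [25T→45T]: |ω|/ω_in = (89/25)×25/45 = 89/45, sense flips to +
signed output speed (× input speed) = 89/45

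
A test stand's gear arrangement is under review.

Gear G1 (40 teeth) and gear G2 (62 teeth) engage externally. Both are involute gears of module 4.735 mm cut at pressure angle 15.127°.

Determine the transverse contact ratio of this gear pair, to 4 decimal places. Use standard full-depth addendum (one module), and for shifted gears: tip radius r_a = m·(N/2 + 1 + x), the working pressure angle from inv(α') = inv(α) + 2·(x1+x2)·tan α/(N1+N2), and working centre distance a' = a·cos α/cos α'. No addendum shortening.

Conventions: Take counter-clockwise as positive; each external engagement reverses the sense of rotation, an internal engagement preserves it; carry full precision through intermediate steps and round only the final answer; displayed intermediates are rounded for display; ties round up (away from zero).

single-mesh involute tooth geometry (40T engaging 62T at module 4.735)
base radii: r_b1 = 91.418623, r_b2 = 141.698865
tip radii: r_a1 = 99.435000, r_a2 = 151.520000
no profile shift: α' = α, a' = a
action lengths: √(r_a1²−r_b1²) = 39.114635, √(r_a2²−r_b2²) = 53.663228
base pitch p_b = π·m·cos α = 14.360004
CR = (39.114635 + 53.663228 − 241.485000·sin 15.12700°)/14.360004 = 2.072428
contact ratio ≈ 2.0724

2.0724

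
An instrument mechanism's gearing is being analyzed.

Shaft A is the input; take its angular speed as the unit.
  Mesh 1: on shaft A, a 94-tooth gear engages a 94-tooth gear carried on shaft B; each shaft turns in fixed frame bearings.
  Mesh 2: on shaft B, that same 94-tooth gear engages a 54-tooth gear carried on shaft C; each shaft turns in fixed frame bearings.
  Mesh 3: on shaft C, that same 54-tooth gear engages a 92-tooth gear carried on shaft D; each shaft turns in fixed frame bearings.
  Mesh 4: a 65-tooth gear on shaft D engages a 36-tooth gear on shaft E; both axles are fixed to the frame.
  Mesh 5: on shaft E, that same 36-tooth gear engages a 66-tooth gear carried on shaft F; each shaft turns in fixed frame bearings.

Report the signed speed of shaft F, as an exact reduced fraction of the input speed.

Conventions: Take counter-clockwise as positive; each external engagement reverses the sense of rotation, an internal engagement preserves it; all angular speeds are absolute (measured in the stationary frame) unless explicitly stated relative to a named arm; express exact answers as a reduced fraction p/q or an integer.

-3055/3036

5-mesh fixed-axis compound train (all bearings frame-fixed)
mesh 1 [94T→94T]: |ω|/ω_in = 1×94/94 = 1, sense flips to −
mesh 2 [94T→54T]: |ω|/ω_in = 1×94/54 = 47/27, sense flips to +
mesh 3 [54T→92T]: |ω|/ω_in = (47/27)×54/92 = 47/46, sense flips to −
mesh 4 [65T→36T]: |ω|/ω_in = (47/46)×65/36 = 3055/1656, sense flips to +
mesh 5 [36T→66T]: |ω|/ω_in = (3055/1656)×36/66 = 3055/3036, sense flips to −
signed output speed (× input speed) = -3055/3036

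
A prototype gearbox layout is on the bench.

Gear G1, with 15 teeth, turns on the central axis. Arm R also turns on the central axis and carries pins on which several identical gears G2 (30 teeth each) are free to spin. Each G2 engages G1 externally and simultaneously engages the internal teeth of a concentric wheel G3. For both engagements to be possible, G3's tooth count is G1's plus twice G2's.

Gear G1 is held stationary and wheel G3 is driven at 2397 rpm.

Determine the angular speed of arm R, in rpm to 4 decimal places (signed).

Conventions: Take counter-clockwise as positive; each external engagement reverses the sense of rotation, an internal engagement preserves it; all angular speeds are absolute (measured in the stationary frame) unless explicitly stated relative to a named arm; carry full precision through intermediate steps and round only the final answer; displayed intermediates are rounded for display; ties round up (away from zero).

topology: planetary set — G1 15T / G2 30T / G3 75T, arm = carrier (Willis)
normalise by the input: solve with ω_ring = 1, then scale by 2397 rpm
ring teeth: 15 + 2·30 = 75
15(ω_sun−ω_arm) = −75(ω_ring−ω_arm),  ω_sun = 0, ω_ring = 1
15(0−ω_arm) = −75(1−ω_arm)  ⇒  90·ω_arm = 75  ⇒  ω_arm = 5/6
scale: ω_arm = 5/6 × 2397 rpm = +1997.5000 rpm

+1997.5000 rpm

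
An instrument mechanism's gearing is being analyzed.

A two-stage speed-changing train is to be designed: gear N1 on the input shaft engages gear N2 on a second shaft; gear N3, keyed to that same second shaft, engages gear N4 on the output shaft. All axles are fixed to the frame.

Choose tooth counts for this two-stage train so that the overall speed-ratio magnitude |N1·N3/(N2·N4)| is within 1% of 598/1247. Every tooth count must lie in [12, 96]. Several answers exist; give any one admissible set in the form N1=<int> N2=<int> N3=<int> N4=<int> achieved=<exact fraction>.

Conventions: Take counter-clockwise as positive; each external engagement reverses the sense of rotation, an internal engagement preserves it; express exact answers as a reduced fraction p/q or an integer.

class = fixed-axis compound train [2-stage, 598/1247 wanted]
target = 598/1247 in lowest terms: an exact hit needs N1·N3 = k·598 and N2·N4 = k·1247 for one integer k, every count in [12, 96]; additionally prefer no 1:1 stage (N1 ≠ N2, N3 ≠ N4)
k = 1: N1·N3 = 598 = 13·46, N2·N4 = 1247 = 29·43
achieved = 13·46/(29·43) = 598/1247; |achieved − target| = 0 ≤ 299/62350 ✓

N1=13 N2=29 N3=46 N4=43 achieved=598/1247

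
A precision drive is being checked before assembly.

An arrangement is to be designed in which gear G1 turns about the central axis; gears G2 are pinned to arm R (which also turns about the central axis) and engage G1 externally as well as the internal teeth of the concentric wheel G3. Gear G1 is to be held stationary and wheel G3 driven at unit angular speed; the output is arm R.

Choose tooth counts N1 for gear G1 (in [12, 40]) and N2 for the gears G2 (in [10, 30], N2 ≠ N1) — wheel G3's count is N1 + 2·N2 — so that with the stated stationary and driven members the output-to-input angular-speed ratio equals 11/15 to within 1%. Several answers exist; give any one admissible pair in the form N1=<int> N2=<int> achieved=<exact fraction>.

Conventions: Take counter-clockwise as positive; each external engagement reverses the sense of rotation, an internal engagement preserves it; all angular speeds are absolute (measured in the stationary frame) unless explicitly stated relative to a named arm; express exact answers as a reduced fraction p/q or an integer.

design class (target 11/15): planetary set
Willis with ω_sun = 0: ω_arm/ω_ring = N3/(N1+N3); set equal to 11/15  ⇒  N3/N1 = (11/15)/(1 − 11/15) = 11/4
N3 = N1 + 2·N2  ⇒  N2/N1 = (N3/N1 − 1)/2 = (11/4 − 1)/2 = 7/8
smallest multiple with N1 ≥ 12 and N2 ≥ 10: k = 2  ⇒  N1 = 2·8 = 16, N2 = 2·7 = 14 (N1 ≤ 40, N2 ≤ 30, N2 ≠ N1 ✓), N3 = 16 + 2·14 = 44
check: N3/(N1+N3) with N1 = 16, N3 = 44 gives 11/15; |achieved − target| = 0 ≤ 11/1500 ✓

N1=16 N2=14 achieved=11/15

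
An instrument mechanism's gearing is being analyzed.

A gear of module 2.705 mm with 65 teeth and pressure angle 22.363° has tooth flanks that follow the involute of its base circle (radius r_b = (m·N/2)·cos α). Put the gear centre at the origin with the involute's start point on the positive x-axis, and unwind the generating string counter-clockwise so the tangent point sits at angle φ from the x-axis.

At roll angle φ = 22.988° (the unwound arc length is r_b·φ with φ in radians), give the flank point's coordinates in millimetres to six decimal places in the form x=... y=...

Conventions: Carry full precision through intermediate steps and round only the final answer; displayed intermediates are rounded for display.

single-mesh involute tooth geometry (65T wheel at module 2.705)
pitch radius r_p = m·N/2 = 2.705·65/2 = 87.912500
base radius r_b = r_p·cos α = 87.912500·cos 22.363° = 81.300770
roll angle φ = 22.988° = 0.40121629 rad
x = r_b·(cos φ + φ·sin φ) = 87.583450
y = r_b·(sin φ − φ·cos φ) = 1.722273

x=87.583450 y=1.722273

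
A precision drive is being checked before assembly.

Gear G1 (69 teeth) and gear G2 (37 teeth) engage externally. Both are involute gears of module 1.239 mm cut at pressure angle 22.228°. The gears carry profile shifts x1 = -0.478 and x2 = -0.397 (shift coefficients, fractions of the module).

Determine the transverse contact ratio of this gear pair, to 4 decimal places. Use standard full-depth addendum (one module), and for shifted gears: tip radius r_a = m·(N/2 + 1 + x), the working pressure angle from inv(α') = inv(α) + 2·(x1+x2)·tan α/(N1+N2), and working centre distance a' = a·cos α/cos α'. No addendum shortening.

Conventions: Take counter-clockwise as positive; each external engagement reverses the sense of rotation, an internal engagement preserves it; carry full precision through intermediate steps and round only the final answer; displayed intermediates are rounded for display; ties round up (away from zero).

class = single-mesh tooth geometry [involute pair 69T × 37T, m = 1.239]
base radii: r_b1 = 39.568903, r_b2 = 21.218108
tip radii: r_a1 = 43.392258, r_a2 = 23.668617
inv(α') = inv(22.228°) + 2·(-0.478-0.397)·tan α/(69+37) = 0.01396406  ⇒  α' = 19.58399°
a' = a·cos α / cos α' = 65.6670·cos 22.228°/cos 19.58399° = 64.519385
action lengths: √(r_a1²−r_b1²) = 17.809827, √(r_a2²−r_b2²) = 10.487866
base pitch p_b = π·m·cos α = 3.603170
CR = (17.809827 + 10.487866 − 64.519385·sin 19.58399°)/3.603170 = 1.851576
contact ratio ≈ 1.8516

1.8516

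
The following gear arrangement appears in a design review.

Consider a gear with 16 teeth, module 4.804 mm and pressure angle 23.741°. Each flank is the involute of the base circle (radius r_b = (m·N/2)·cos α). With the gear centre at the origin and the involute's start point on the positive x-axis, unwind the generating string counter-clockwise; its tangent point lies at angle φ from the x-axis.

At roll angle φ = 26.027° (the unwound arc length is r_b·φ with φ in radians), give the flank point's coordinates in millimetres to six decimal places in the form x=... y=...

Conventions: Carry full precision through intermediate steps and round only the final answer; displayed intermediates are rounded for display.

topology: single-mesh involute geometry — m = 4.804, N = 16
pitch radius r_p = m·N/2 = 4.804·16/2 = 38.432000
base radius r_b = r_p·cos α = 38.432000·cos 23.741° = 35.179682
roll angle φ = 26.027° = 0.45425684 rad
x = r_b·(cos φ + φ·sin φ) = 38.624224
y = r_b·(sin φ − φ·cos φ) = 1.076681

x=38.624224 y=1.076681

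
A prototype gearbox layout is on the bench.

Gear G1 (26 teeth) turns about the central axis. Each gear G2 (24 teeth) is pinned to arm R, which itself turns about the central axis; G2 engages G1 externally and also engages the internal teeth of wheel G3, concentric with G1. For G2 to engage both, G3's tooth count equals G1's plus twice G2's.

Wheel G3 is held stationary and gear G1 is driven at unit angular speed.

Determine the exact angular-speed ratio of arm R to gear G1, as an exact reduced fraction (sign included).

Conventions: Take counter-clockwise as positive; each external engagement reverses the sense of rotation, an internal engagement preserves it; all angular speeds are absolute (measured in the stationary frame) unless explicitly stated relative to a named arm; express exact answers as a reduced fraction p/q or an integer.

class = planetary set [G3 = 26+2·24 = 74; Willis about the carrier]
ring teeth: 26 + 2·24 = 74
26(ω_sun−ω_arm) = −74(ω_ring−ω_arm),  ω_ring = 0, ω_sun = 1
26(1−ω_arm) = −74(0−ω_arm)  ⇒  100·ω_arm = 26  ⇒  ω_arm = 13/50
ω_out/ω_in = 13/50

13/50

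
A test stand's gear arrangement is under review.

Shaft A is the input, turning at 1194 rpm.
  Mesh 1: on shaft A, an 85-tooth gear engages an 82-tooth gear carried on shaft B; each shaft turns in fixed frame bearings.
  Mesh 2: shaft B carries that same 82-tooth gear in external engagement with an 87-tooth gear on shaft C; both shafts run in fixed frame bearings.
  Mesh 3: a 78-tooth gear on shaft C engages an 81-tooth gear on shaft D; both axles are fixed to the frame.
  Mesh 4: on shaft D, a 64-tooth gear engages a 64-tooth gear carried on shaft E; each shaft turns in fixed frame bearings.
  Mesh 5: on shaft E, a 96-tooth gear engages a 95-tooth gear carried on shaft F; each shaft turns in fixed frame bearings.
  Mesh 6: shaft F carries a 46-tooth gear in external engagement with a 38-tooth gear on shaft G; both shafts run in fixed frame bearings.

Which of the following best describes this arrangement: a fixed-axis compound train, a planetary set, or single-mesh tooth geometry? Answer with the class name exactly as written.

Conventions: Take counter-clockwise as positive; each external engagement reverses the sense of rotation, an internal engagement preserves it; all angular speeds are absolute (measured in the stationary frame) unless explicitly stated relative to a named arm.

fixed-axis compound train

topology: fixed-axis compound train — 6 meshes, A→G
classification: fixed-axis compound train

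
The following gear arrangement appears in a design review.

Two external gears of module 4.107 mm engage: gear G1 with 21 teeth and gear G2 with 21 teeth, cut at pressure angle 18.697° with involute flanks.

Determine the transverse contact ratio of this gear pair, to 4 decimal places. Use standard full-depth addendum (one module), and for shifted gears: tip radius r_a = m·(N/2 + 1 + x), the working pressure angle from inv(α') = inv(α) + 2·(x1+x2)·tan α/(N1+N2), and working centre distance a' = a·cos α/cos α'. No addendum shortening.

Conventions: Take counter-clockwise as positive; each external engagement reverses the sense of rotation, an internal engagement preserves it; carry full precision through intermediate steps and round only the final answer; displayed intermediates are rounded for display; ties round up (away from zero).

single-mesh involute tooth geometry (21T engaging 21T at module 4.107)
base radii: r_b1 = 40.847746, r_b2 = 40.847746
tip radii: r_a1 = 47.230500, r_a2 = 47.230500
no profile shift: α' = α, a' = a
action lengths: √(r_a1²−r_b1²) = 23.710372, √(r_a2²−r_b2²) = 23.710372
base pitch p_b = π·m·cos α = 12.221617
CR = (23.710372 + 23.710372 − 86.247000·sin 18.69700°)/12.221617 = 1.617880
contact ratio ≈ 1.6179

1.6179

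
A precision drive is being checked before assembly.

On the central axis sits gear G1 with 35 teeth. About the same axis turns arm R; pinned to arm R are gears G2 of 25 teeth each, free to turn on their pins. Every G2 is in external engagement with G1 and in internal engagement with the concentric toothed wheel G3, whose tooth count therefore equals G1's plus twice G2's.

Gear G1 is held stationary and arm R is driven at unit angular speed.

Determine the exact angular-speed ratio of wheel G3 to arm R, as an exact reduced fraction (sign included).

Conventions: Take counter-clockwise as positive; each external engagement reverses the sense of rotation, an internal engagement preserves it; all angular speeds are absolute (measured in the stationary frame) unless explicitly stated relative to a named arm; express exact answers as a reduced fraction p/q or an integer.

recognized (axles ride arm R): planetary set, 35/25/85 teeth
ring teeth: 35 + 2·25 = 85
35(ω_sun−ω_arm) = −85(ω_ring−ω_arm),  ω_sun = 0, ω_arm = 1
ω_ring = 1 − (35/85)(0−1) = 24/17
ω_out/ω_in = 24/17

24/17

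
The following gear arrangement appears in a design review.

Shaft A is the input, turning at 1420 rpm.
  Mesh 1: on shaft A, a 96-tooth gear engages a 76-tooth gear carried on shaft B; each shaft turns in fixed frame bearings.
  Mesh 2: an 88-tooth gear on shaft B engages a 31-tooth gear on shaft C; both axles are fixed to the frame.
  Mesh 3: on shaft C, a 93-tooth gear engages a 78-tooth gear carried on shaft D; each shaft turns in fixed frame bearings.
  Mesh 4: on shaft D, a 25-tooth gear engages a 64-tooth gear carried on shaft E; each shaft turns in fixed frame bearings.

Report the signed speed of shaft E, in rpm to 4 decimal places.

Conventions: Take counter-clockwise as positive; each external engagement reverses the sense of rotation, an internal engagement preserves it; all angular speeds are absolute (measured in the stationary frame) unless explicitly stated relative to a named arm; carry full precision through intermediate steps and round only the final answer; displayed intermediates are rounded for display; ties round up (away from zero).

class = fixed-axis compound train [4 meshes; 4 ratios multiply, 4 sense flips]
mesh 1 [96T→76T]: ω = 1420.0000×96/76 = 1793.6842 rpm, sense flips to −
mesh 2 [88T→31T]: ω = 1793.6842×88/31 = 5091.7487 rpm, sense flips to +
mesh 3 [93T→78T]: ω = 5091.7487×93/78 = 6070.9312 rpm, sense flips to −
mesh 4 [25T→64T]: ω = 6070.9312×25/64 = 2371.4575 rpm, sense flips to +
signed output speed = +2371.4575 rpm

+2371.4575 rpm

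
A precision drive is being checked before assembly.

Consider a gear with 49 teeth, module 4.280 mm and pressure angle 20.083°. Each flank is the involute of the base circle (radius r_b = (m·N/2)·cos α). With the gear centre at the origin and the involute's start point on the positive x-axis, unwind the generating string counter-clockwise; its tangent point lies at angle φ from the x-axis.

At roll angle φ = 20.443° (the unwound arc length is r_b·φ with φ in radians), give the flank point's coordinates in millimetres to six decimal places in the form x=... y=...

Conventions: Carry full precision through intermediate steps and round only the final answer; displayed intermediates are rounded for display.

x=104.554747 y=1.472218

recognized (one wheel, involute flank): single-mesh tooth geometry, m = 4.280, N = 49
pitch radius r_p = m·N/2 = 4.280·49/2 = 104.860000
base radius r_b = r_p·cos α = 104.860000·cos 20.083° = 98.484111
roll angle φ = 20.443° = 0.35679766 rad
x = r_b·(cos φ + φ·sin φ) = 104.554747
y = r_b·(sin φ − φ·cos φ) = 1.472218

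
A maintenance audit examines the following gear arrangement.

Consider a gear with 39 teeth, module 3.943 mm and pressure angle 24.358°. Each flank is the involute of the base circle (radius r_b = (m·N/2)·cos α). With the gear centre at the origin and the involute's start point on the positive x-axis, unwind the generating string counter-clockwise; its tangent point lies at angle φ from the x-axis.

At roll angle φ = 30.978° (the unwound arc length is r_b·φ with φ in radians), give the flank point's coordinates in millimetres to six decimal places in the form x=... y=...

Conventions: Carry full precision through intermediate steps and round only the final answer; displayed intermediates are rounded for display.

x=79.546001 y=3.583400

single-mesh involute tooth geometry (39T wheel at module 3.943)
pitch radius r_p = m·N/2 = 3.943·39/2 = 76.888500
base radius r_b = r_p·cos α = 76.888500·cos 24.358° = 70.044365
roll angle φ = 30.978° = 0.54066810 rad
x = r_b·(cos φ + φ·sin φ) = 79.546001
y = r_b·(sin φ − φ·cos φ) = 3.583400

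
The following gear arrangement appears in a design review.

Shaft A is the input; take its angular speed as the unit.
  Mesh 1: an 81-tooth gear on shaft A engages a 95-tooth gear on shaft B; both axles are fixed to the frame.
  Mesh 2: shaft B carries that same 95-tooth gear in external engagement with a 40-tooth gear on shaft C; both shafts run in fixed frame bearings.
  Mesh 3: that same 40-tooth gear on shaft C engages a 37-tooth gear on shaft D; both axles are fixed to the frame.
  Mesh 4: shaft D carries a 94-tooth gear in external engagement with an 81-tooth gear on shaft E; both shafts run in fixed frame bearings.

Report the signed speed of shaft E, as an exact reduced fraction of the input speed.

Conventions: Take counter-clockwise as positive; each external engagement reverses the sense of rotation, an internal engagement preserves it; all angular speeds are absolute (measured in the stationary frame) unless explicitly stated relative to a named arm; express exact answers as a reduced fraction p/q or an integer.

94/37

4-mesh fixed-axis compound train (all bearings frame-fixed)
mesh 1 [81T→95T]: |ω|/ω_in = 1×81/95 = 81/95, sense flips to −
mesh 2 [95T→40T]: |ω|/ω_in = (81/95)×95/40 = 81/40, sense flips to +
mesh 3 [40T→37T]: |ω|/ω_in = (81/40)×40/37 = 81/37, sense flips to −
mesh 4 [94T→81T]: |ω|/ω_in = (81/37)×94/81 = 94/37, sense flips to +
signed output speed (× input speed) = 94/37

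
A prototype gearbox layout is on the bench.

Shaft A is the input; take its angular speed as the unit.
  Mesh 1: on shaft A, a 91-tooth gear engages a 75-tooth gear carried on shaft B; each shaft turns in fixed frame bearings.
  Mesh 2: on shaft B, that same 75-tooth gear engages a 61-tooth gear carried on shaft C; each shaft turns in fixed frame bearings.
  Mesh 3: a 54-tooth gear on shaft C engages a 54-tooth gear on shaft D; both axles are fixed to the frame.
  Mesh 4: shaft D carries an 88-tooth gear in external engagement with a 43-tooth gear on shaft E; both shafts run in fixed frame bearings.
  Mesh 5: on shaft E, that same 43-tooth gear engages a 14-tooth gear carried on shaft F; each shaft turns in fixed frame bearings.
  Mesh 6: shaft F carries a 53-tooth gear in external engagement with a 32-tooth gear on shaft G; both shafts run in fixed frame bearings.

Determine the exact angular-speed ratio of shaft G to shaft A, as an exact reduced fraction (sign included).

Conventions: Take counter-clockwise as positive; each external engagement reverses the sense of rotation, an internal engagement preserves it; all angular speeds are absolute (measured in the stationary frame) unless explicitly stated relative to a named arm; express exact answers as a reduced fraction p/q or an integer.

7579/488

class = fixed-axis compound train [6 meshes; 6 ratios multiply, 6 sense flips]
mesh 1 [91T→75T]: running ratio 91/75, sense −
mesh 2 [75T→61T]: running ratio 91/61, sense +
mesh 3 [54T→54T]: running ratio 91/61, sense −
mesh 4 [88T→43T]: running ratio 8008/2623, sense +
mesh 5 [43T→14T]: running ratio 572/61, sense −
mesh 6 [53T→32T]: running ratio 7579/488, sense +
ω_out/ω_in = 7579/488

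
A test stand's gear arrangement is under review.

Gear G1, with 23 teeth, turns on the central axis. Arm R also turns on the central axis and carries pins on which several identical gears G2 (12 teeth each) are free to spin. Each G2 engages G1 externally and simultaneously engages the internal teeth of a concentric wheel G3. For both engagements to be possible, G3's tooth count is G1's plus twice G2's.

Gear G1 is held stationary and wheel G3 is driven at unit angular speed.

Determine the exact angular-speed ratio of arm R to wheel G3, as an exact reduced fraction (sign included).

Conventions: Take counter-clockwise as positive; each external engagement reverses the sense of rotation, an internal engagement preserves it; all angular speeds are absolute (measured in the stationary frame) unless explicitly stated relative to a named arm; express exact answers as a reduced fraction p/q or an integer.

planetary set (23T centre, 12T on arm, 47T internal) — Willis relation
ring teeth: 23 + 2·12 = 47
23(ω_sun−ω_arm) = −47(ω_ring−ω_arm),  ω_sun = 0, ω_ring = 1
23(0−ω_arm) = −47(1−ω_arm)  ⇒  70·ω_arm = 47  ⇒  ω_arm = 47/70
ω_out/ω_in = 47/70

47/70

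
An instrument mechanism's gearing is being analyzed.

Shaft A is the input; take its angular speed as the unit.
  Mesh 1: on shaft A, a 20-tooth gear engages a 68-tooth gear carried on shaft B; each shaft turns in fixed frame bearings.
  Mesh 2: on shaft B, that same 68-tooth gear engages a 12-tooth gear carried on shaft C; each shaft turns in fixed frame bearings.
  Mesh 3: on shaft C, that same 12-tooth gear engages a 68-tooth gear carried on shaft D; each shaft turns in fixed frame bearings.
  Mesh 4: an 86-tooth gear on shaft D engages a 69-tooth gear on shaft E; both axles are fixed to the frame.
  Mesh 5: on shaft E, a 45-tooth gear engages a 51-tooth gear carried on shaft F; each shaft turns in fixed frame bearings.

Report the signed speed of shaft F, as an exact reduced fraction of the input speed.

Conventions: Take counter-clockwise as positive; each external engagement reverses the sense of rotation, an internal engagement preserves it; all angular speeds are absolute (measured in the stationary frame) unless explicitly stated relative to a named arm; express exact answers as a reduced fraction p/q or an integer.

5-mesh fixed-axis compound train (all bearings frame-fixed)
mesh 1 [20T→68T]: |ω|/ω_in = 1×20/68 = 5/17, sense flips to −
mesh 2 [68T→12T]: |ω|/ω_in = (5/17)×68/12 = 5/3, sense flips to +
mesh 3 [12T→68T]: |ω|/ω_in = (5/3)×12/68 = 5/17, sense flips to −
mesh 4 [86T→69T]: |ω|/ω_in = (5/17)×86/69 = 430/1173, sense flips to +
mesh 5 [45T→51T]: |ω|/ω_in = (430/1173)×45/51 = 2150/6647, sense flips to −
signed output speed (× input speed) = -2150/6647

-2150/6647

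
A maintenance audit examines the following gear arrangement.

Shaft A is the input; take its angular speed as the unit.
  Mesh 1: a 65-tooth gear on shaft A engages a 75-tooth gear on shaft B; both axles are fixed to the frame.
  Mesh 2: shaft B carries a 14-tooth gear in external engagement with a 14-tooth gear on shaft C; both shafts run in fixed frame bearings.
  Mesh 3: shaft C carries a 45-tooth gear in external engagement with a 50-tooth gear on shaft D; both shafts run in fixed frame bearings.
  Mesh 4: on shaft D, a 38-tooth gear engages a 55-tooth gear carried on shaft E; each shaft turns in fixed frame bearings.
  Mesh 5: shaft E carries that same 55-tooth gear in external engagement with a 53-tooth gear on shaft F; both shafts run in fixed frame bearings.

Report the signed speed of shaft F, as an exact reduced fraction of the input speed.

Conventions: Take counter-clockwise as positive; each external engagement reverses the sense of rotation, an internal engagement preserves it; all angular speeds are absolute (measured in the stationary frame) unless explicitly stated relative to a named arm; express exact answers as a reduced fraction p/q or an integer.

-741/1325

5-mesh fixed-axis compound train (all bearings frame-fixed)
mesh 1 [65T→75T]: |ω|/ω_in = 1×65/75 = 13/15, sense flips to −
mesh 2 [14T→14T]: |ω|/ω_in = (13/15)×14/14 = 13/15, sense flips to +
mesh 3 [45T→50T]: |ω|/ω_in = (13/15)×45/50 = 39/50, sense flips to −
mesh 4 [38T→55T]: |ω|/ω_in = (39/50)×38/55 = 741/1375, sense flips to +
mesh 5 [55T→53T]: |ω|/ω_in = (741/1375)×55/53 = 741/1325, sense flips to −
signed output speed (× input speed) = -741/1325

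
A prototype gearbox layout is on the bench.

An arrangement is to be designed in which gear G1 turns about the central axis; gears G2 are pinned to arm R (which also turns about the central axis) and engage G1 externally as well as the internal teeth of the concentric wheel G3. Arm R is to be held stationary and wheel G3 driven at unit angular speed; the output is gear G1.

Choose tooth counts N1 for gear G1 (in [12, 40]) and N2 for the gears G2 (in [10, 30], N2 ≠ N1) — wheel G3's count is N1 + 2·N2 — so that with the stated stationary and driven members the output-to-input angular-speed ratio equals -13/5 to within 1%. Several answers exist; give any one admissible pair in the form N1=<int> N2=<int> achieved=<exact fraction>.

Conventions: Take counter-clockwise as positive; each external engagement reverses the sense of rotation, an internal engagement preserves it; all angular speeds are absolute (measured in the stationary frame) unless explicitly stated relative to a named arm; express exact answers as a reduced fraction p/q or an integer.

planetary set to be sized for -13/5 (Willis relation)
Willis with ω_arm = 0: ω_sun/ω_ring = −N3/N1; set equal to -13/5  ⇒  N3/N1 = −(-13/5) = 13/5
N3 = N1 + 2·N2  ⇒  N2/N1 = (N3/N1 − 1)/2 = (13/5 − 1)/2 = 4/5
smallest multiple with N1 ≥ 12 and N2 ≥ 10: k = 3  ⇒  N1 = 3·5 = 15, N2 = 3·4 = 12 (N1 ≤ 40, N2 ≤ 30, N2 ≠ N1 ✓), N3 = 15 + 2·12 = 39
check: −N3/N1 with N1 = 15, N3 = 39 gives -13/5; |achieved − target| = 0 ≤ 13/500 ✓

N1=15 N2=12 achieved=-13/5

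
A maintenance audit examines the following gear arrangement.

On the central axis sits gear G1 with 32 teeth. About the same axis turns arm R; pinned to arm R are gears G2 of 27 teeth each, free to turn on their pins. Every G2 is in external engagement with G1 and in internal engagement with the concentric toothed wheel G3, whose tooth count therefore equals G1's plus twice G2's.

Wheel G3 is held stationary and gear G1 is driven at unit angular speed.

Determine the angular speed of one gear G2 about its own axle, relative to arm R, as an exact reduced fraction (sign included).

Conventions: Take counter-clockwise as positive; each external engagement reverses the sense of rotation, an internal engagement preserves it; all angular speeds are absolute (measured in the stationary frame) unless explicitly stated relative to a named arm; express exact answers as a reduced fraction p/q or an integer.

-1376/1593

topology: planetary set — G1 32T / G2 27T / G3 86T, arm = carrier (Willis)
ring teeth: 32 + 2·27 = 86
32(ω_sun−ω_arm) = −86(ω_ring−ω_arm),  ω_ring = 0, ω_sun = 1
32(1−ω_arm) = −86(0−ω_arm)  ⇒  118·ω_arm = 32  ⇒  ω_arm = 16/59
sun–planet mesh: 32·(1−16/59) = −27·(ω_p−ω_arm)  ⇒  ω_p−ω_arm = -1376/1593
exact speed ratio = -1376/1593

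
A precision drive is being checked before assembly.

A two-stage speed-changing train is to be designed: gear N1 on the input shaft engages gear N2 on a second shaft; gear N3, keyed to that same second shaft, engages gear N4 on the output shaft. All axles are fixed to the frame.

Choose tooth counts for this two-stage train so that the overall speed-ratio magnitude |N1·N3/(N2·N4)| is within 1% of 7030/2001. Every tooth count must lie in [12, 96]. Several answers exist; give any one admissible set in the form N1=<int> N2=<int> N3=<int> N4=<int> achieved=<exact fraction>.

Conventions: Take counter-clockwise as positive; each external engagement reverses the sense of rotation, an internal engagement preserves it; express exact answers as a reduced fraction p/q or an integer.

N1=74 N2=23 N3=95 N4=87 achieved=7030/2001

class = fixed-axis compound train [2-stage, 7030/2001 wanted]
target = 7030/2001 in lowest terms: an exact hit needs N1·N3 = k·7030 and N2·N4 = k·2001 for one integer k, every count in [12, 96]; additionally prefer no 1:1 stage (N1 ≠ N2, N3 ≠ N4)
k = 1: N1·N3 = 7030 = 74·95, N2·N4 = 2001 = 23·87
achieved = 74·95/(23·87) = 7030/2001; |achieved − target| = 0 ≤ 703/20010 ✓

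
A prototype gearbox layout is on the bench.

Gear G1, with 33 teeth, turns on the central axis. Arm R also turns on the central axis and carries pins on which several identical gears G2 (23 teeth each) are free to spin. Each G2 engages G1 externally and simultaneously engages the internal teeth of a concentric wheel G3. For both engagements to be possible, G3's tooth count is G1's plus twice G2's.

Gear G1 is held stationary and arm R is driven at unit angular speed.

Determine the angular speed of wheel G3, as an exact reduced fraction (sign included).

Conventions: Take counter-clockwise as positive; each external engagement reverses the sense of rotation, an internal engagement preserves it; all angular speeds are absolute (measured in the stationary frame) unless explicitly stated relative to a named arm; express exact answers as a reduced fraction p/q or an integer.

recognized (axles ride arm R): planetary set, 33/23/79 teeth
ring teeth: 33 + 2·23 = 79
33(ω_sun−ω_arm) = −79(ω_ring−ω_arm),  ω_sun = 0, ω_arm = 1
ω_ring = 1 − (33/79)(0−1) = 112/79
exact speed ratio = 112/79

112/79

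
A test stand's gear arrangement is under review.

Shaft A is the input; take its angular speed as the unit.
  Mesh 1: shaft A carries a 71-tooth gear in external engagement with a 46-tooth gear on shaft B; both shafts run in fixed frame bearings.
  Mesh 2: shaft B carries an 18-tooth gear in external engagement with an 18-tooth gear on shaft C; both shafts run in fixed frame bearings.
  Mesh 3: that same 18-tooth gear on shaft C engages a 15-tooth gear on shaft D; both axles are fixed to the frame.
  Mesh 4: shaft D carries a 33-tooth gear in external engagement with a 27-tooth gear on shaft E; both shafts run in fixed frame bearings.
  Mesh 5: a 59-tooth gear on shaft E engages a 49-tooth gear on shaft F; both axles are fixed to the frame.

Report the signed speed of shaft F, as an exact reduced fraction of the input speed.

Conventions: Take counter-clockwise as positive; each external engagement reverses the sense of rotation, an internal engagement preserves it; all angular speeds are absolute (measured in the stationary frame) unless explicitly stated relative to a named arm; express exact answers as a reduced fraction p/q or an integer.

-46079/16905

5-mesh fixed-axis compound train (all bearings frame-fixed)
mesh 1 [71T→46T]: |ω|/ω_in = 1×71/46 = 71/46, sense flips to −
mesh 2 [18T→18T]: |ω|/ω_in = (71/46)×18/18 = 71/46, sense flips to +
mesh 3 [18T→15T]: |ω|/ω_in = (71/46)×18/15 = 213/115, sense flips to −
mesh 4 [33T→27T]: |ω|/ω_in = (213/115)×33/27 = 781/345, sense flips to +
mesh 5 [59T→49T]: |ω|/ω_in = (781/345)×59/49 = 46079/16905, sense flips to −
signed output speed (× input speed) = -46079/16905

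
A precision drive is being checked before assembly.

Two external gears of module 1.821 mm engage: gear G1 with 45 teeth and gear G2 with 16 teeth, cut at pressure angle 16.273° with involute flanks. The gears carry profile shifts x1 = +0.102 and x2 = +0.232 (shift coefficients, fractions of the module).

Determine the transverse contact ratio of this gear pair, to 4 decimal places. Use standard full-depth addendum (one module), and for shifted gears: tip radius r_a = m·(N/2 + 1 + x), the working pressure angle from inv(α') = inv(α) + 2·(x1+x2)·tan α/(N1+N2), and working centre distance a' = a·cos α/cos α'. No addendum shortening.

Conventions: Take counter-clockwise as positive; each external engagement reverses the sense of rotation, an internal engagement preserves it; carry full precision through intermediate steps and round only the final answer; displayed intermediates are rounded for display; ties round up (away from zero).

1.6671

single-mesh involute tooth geometry (45T engaging 16T at module 1.821)
base radii: r_b1 = 39.331037, r_b2 = 13.984369
tip radii: r_a1 = 42.979242, r_a2 = 16.811472
inv(α') = inv(16.273°) + 2·(+0.102+0.232)·tan α/(45+16) = 0.01108821  ⇒  α' = 18.17604°
a' = a·cos α / cos α' = 55.5405·cos 16.273°/cos 18.17604° = 56.115422
action lengths: √(r_a1²−r_b1²) = 17.328727, √(r_a2²−r_b2²) = 9.330757
base pitch p_b = π·m·cos α = 5.491649
CR = (17.328727 + 9.330757 − 56.115422·sin 18.17604°)/5.491649 = 1.667071
contact ratio ≈ 1.6671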